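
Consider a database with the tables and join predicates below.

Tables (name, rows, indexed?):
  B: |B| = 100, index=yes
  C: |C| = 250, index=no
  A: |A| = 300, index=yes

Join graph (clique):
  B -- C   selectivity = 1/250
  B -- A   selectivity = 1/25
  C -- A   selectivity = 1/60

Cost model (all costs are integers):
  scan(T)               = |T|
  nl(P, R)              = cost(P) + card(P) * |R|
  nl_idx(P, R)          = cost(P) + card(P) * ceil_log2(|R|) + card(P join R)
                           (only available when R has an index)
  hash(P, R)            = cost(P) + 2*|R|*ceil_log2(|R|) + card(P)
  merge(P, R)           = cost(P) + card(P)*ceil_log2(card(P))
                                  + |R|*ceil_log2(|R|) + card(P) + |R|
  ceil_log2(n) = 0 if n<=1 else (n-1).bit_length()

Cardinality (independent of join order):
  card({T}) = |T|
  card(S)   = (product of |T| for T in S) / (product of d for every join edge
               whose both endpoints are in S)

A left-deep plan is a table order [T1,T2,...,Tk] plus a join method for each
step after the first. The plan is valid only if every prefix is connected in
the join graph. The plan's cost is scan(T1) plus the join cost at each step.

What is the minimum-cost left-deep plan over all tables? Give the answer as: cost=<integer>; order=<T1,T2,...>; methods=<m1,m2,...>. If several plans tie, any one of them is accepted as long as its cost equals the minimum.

cost=2820; order=C,B,A; methods=hash,nl_idx

Selinger DP (subsets sized 1..n):
  {B}: scan cost=100, card=100
  {C}: scan cost=250, card=250
  {A}: scan cost=300, card=300
  {BC}: card=100; try (B,hash)→1900, (B,nl_idx)→2100, (C,merge)→3150, (B,merge)→3300, (C,hash)→4200, (C,nl)→25100 …(+1); best=1900 via (B,hash)
  {AB}: card=1200; try (B,hash)→2000, (A,nl_idx)→2200, (B,nl_idx)→3600, (A,merge)→3900, (B,merge)→4100, (A,hash)→5600 …(+2); best=2000 via (B,hash)
  {AC}: card=1250; try (A,nl_idx)→3750, (C,hash)→4600, (A,merge)→5500, (C,merge)→5550, (A,hash)→5900, (A,nl)→75250 …(+1); best=3750 via (A,nl_idx)
  {ABC}: card=20; try (A,nl_idx)→2820, (A,merge)→5700, (B,hash)→6400, (C,hash)→7200, (A,hash)→7400, (B,nl_idx)→12520 …(+5); best=2820 via (A,nl_idx)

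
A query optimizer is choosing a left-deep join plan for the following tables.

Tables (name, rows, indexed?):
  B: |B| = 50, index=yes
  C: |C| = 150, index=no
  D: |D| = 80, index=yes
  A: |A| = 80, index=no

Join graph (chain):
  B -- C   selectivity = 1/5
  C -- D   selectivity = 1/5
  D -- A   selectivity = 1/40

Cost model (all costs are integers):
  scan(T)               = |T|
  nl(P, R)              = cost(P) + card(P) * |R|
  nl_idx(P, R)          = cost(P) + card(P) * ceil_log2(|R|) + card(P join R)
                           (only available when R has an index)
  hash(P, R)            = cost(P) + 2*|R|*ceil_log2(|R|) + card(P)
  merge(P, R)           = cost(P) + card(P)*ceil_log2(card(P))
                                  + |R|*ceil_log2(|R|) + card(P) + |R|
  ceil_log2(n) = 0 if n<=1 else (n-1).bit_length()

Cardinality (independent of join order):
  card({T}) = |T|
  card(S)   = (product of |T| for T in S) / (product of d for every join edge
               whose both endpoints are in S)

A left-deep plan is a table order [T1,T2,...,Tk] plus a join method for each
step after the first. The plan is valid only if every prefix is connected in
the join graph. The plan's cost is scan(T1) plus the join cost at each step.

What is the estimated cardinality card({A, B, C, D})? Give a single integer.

48000

Tables in S: A(80), B(50), C(150), D(80)
Edges inside S: B-C(d=5), C-D(d=5), D-A(d=40)
numerator = 80 * 50 * 150 * 80 = 48000000
denominator = 5 * 5 * 40 = 1000
card(S) = 48000000 / 1000 = 48000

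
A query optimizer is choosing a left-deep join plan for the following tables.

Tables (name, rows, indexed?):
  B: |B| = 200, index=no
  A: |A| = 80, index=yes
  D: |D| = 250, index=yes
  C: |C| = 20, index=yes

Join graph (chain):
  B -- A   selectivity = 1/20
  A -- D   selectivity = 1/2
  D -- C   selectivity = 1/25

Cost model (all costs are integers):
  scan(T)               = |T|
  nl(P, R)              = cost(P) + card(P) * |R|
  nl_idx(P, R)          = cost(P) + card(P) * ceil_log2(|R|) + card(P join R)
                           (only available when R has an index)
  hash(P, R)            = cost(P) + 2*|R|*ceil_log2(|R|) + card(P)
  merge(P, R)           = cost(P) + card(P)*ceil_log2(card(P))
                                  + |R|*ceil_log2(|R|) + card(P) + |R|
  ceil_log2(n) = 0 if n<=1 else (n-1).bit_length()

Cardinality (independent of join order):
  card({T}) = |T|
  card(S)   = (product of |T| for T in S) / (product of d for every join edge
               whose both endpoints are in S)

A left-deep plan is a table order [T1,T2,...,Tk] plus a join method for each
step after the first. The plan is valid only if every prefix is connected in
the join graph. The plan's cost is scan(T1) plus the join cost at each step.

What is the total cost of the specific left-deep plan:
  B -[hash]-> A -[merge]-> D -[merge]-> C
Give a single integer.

step 1: scan B: cost=200, card=200
step 2: join A via hash
    card(P join A) = 200*80/(20) = 800
    cost = 200 + 2*80*7 + 200 = 1520
step 3: join D via merge
    card(P join D) = 800*250/(2) = 100000
    cost = 1520 + 800*10 + 250*8 + 800 + 250 = 12570
step 4: join C via merge
    card(P join C) = 100000*20/(25) = 80000
    cost = 12570 + 100000*17 + 20*5 + 100000 + 20 = 1812690

1812690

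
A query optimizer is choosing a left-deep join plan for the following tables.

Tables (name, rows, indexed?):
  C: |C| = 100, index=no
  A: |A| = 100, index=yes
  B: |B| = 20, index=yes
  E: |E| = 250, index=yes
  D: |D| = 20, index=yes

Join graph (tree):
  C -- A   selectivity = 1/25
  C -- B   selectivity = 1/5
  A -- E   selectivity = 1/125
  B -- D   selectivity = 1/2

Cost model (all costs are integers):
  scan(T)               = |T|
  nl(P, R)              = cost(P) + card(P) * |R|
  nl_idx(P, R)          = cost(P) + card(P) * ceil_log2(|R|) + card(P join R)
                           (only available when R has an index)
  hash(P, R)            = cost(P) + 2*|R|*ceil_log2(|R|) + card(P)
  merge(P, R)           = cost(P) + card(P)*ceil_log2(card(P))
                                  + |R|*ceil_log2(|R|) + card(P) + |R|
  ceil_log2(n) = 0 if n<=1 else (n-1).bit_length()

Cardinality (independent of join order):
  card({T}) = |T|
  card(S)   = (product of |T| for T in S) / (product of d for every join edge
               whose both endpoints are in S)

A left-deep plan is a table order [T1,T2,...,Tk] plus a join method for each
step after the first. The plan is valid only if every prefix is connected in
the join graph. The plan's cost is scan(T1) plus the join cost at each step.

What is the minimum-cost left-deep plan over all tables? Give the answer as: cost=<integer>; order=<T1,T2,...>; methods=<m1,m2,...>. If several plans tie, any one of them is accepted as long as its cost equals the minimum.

Selinger DP (subsets sized 1..n):
  {C}: scan cost=100, card=100
  {A}: scan cost=100, card=100
  {B}: scan cost=20, card=20
  {E}: scan cost=250, card=250
  {D}: scan cost=20, card=20
  {AC}: card=400; try (A,nl_idx)→1200, (C,hash)→1600, (A,hash)→1600, (C,merge)→1700, (A,merge)→1700, (C,nl)→10100 …(+1); best=1200 via (A,nl_idx)
  {BC}: card=400; try (B,hash)→400, (C,merge)→940, (B,nl_idx)→1000, (B,merge)→1020, (C,hash)→1440, (C,nl)→2020 …(+1); best=400 via (B,hash)
  {AE}: card=200; try (E,nl_idx)→1100, (A,hash)→1900, (A,nl_idx)→2200, (E,merge)→3150, (A,merge)→3300, (E,hash)→4200 …(+2); best=1100 via (E,nl_idx)
  {BD}: card=200; try (D,hash)→240, (B,hash)→240, (D,merge)→260, (B,merge)→260, (D,nl_idx)→320, (B,nl_idx)→320 …(+2); best=240 via (D,hash)
  {ABC}: card=1600; try (B,hash)→1800, (A,hash)→2200, (B,nl_idx)→4800, (A,nl_idx)→4800, (A,merge)→5200, (B,merge)→5320 …(+2); best=1800 via (B,hash)
  {ACE}: card=800; try (C,hash)→2700, (C,merge)→3700, (E,nl_idx)→5200, (E,hash)→5600, (E,merge)→7450, (C,nl)→21100 …(+1); best=2700 via (C,hash)
  {BCD}: card=4000; try (D,hash)→1000, (C,hash)→1840, (C,merge)→2840, (D,merge)→4520, (D,nl_idx)→6400, (D,nl)→8400 …(+1); best=1000 via (D,hash)
  {ABCE}: card=3200; try (B,hash)→3700, (E,hash)→7400, (B,nl_idx)→9900, (B,merge)→11620, (E,nl_idx)→17800, (B,nl)→18700 …(+2); best=3700 via (B,hash)
  {ABCD}: card=16000; try (D,hash)→3600, (A,hash)→6400, (D,merge)→21120, (D,nl_idx)→25800, (D,nl)→33800, (A,nl_idx)→45000 …(+2); best=3600 via (D,hash)
  {ABCDE}: card=32000; try (D,hash)→7100, (E,hash)→23600, (D,merge)→45420, (D,nl_idx)→51700, (D,nl)→67700, (E,nl_idx)→163600 …(+2); best=7100 via (D,hash)

cost=7100; order=A,E,C,B,D; methods=nl_idx,hash,hash,hash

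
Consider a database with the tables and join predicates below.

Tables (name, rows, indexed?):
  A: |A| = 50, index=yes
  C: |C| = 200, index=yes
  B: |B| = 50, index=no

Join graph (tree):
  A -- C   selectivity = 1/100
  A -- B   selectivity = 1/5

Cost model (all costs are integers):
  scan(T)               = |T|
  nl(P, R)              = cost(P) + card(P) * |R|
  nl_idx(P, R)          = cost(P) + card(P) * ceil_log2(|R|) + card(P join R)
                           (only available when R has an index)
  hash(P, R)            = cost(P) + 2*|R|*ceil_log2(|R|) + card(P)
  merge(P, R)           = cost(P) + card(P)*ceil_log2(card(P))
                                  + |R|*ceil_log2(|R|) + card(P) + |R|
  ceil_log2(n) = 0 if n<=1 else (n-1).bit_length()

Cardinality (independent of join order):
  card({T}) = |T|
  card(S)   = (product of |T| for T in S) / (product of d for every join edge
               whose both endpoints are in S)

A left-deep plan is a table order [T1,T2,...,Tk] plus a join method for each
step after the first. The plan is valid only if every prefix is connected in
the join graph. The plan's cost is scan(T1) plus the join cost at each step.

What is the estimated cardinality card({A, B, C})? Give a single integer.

1000

Tables in S: A(50), B(50), C(200)
Edges inside S: A-C(d=100), A-B(d=5)
numerator = 50 * 50 * 200 = 500000
denominator = 100 * 5 = 500
card(S) = 500000 / 500 = 1000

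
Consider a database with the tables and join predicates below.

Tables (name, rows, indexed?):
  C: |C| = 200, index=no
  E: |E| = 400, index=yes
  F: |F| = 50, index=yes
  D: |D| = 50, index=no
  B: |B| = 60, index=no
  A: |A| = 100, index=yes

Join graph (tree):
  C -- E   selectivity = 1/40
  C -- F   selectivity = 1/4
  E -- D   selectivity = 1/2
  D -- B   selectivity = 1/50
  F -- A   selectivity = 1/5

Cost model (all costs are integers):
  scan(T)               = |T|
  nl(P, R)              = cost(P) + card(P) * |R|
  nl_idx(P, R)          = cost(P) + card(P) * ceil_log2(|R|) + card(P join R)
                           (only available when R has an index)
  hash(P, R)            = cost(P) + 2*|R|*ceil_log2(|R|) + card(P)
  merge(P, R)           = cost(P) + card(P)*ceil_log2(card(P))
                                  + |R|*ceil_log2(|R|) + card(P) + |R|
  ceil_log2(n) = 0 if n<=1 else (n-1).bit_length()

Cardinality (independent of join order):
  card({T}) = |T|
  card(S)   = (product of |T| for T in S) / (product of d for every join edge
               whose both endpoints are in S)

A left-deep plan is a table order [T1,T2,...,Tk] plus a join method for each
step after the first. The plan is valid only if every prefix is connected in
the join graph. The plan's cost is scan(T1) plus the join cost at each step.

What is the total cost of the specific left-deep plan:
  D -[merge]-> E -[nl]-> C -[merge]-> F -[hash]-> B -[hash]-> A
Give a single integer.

step 1: scan D: cost=50, card=50
step 2: join E via merge
    card(P join E) = 50*400/(2) = 10000
    cost = 50 + 50*6 + 400*9 + 50 + 400 = 4400
step 3: join C via nl
    card(P join C) = 10000*200/(40) = 50000
    cost = 4400 + 10000*200 = 2004400
step 4: join F via merge
    card(P join F) = 50000*50/(4) = 625000
    cost = 2004400 + 50000*16 + 50*6 + 50000 + 50 = 2854750
step 5: join B via hash
    card(P join B) = 625000*60/(50) = 750000
    cost = 2854750 + 2*60*6 + 625000 = 3480470
step 6: join A via hash
    card(P join A) = 750000*100/(5) = 15000000
    cost = 3480470 + 2*100*7 + 750000 = 4231870

4231870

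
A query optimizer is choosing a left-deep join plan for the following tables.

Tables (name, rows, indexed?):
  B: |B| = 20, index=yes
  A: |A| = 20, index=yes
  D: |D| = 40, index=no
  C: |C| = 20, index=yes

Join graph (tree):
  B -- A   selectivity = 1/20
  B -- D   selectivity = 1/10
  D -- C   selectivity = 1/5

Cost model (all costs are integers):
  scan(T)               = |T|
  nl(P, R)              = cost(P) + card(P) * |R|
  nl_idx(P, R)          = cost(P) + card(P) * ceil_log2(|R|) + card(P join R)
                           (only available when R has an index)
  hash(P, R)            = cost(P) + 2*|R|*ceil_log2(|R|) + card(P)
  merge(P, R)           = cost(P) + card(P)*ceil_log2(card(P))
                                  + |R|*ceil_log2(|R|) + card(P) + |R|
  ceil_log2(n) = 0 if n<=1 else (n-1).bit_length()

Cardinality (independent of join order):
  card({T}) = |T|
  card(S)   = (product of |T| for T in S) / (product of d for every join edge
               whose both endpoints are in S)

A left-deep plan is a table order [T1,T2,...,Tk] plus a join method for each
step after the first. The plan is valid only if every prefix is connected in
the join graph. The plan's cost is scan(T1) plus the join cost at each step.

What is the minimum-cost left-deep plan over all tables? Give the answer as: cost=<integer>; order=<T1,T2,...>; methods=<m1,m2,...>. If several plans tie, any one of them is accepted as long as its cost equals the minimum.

cost=820; order=A,B,D,C; methods=nl_idx,merge,hash

Selinger DP (subsets sized 1..n):
  {B}: scan cost=20, card=20
  {A}: scan cost=20, card=20
  {D}: scan cost=40, card=40
  {C}: scan cost=20, card=20
  {AB}: card=20; try (B,nl_idx)→140, (A,nl_idx)→140, (B,hash)→240, (A,hash)→240, (B,merge)→260, (A,merge)→260 …(+2); best=140 via (B,nl_idx)
  {BD}: card=80; try (B,hash)→280, (B,nl_idx)→320, (D,merge)→420, (B,merge)→440, (D,hash)→520, (D,nl)→820 …(+1); best=280 via (B,hash)
  {CD}: card=160; try (C,hash)→280, (C,nl_idx)→400, (D,merge)→420, (C,merge)→440, (D,hash)→520, (D,nl)→820 …(+1); best=280 via (C,hash)
  {ABD}: card=80; try (D,merge)→540, (A,hash)→560, (D,hash)→640, (A,nl_idx)→760, (D,nl)→940, (A,merge)→1040 …(+1); best=540 via (D,merge)
  {BCD}: card=320; try (C,hash)→560, (B,hash)→640, (C,nl_idx)→1000, (C,merge)→1040, (B,nl_idx)→1400, (B,merge)→1840 …(+2); best=560 via (C,hash)
  {ABCD}: card=320; try (C,hash)→820, (A,hash)→1080, (C,nl_idx)→1260, (C,merge)→1300, (C,nl)→2140, (A,nl_idx)→2480 …(+2); best=820 via (C,hash)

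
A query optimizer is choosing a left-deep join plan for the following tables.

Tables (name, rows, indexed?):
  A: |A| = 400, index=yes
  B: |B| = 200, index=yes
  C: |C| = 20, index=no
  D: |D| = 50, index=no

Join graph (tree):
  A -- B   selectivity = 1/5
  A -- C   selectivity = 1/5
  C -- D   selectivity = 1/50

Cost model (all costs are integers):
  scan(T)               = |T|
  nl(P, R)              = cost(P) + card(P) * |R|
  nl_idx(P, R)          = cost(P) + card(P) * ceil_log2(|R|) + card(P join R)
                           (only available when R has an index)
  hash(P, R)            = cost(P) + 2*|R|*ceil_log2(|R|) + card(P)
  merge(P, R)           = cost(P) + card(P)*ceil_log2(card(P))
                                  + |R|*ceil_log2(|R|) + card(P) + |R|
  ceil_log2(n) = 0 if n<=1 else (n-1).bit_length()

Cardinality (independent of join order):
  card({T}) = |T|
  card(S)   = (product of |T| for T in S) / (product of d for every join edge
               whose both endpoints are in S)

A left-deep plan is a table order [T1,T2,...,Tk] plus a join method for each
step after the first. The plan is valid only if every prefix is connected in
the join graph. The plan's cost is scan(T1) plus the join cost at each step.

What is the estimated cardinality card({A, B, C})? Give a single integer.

64000

Tables in S: A(400), B(200), C(20)
Edges inside S: A-B(d=5), A-C(d=5)
numerator = 400 * 200 * 20 = 1600000
denominator = 5 * 5 = 25
card(S) = 1600000 / 25 = 64000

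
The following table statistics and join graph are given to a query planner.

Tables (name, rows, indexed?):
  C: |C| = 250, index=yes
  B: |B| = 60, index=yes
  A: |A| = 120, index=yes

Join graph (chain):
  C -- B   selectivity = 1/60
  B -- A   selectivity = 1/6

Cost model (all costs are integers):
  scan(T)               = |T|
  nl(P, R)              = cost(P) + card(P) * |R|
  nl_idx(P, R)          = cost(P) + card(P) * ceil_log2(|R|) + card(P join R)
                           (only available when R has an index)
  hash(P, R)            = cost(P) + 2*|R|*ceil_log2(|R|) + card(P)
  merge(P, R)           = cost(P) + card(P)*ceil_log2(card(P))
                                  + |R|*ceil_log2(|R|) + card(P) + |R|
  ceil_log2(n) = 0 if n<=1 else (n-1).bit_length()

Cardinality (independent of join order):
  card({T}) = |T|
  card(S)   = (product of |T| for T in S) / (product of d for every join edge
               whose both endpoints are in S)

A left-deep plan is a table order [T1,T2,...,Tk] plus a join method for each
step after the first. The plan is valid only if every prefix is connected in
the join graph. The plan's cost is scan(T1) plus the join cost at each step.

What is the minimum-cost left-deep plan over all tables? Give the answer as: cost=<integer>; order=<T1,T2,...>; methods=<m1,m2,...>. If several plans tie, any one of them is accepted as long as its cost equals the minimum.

cost=2720; order=B,C,A; methods=nl_idx,hash

Selinger DP (subsets sized 1..n):
  {C}: scan cost=250, card=250
  {B}: scan cost=60, card=60
  {A}: scan cost=120, card=120
  {BC}: card=250; try (C,nl_idx)→790, (B,hash)→1220, (B,nl_idx)→2000, (C,merge)→2730, (B,merge)→2920, (C,hash)→4120 …(+2); best=790 via (C,nl_idx)
  {AB}: card=1200; try (B,hash)→960, (A,merge)→1440, (B,merge)→1500, (A,nl_idx)→1680, (A,hash)→1800, (B,nl_idx)→2040 …(+2); best=960 via (B,hash)
  {ABC}: card=5000; try (A,hash)→2720, (A,merge)→4000, (C,hash)→6160, (A,nl_idx)→7540, (C,nl_idx)→15560, (C,merge)→17610 …(+2); best=2720 via (A,hash)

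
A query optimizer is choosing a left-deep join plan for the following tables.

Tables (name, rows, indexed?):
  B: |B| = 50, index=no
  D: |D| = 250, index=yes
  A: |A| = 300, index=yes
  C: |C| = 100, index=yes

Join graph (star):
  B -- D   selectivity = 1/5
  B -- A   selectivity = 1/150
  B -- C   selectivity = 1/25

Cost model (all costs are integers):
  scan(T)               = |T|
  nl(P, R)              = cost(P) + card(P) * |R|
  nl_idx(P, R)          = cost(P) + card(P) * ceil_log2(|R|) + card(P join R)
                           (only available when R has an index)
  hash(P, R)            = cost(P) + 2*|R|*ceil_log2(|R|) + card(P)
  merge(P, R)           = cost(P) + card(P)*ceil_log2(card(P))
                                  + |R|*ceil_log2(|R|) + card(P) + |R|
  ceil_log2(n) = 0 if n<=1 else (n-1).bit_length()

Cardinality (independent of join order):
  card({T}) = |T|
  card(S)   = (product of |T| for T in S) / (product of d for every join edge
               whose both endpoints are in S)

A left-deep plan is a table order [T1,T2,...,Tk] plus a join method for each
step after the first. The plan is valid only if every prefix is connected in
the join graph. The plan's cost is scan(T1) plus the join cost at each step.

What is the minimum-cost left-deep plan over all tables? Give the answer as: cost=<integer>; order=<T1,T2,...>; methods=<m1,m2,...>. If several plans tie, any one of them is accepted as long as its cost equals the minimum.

Selinger DP (subsets sized 1..n):
  {B}: scan cost=50, card=50
  {D}: scan cost=250, card=250
  {A}: scan cost=300, card=300
  {C}: scan cost=100, card=100
  {BD}: card=2500; try (B,hash)→1100, (D,merge)→2650, (B,merge)→2850, (D,nl_idx)→2950, (D,hash)→4100, (D,nl)→12550 …(+1); best=1100 via (B,hash)
  {AB}: card=100; try (A,nl_idx)→600, (B,hash)→1200, (A,merge)→3400, (B,merge)→3650, (A,hash)→5500, (A,nl)→15050 …(+1); best=600 via (A,nl_idx)
  {BC}: card=200; try (C,nl_idx)→600, (B,hash)→800, (C,merge)→1200, (B,merge)→1250, (C,hash)→1500, (C,nl)→5050 …(+1); best=600 via (C,nl_idx)
  {ABD}: card=5000; try (D,merge)→3650, (D,hash)→4700, (D,nl_idx)→6400, (A,hash)→9000, (D,nl)→25600, (A,nl_idx)→28600 …(+2); best=3650 via (D,merge)
  {BCD}: card=10000; try (D,merge)→4650, (D,hash)→4800, (C,hash)→5000, (D,nl_idx)→12200, (C,nl_idx)→28600, (C,merge)→34400 …(+2); best=4650 via (D,merge)
  {ABC}: card=400; try (C,nl_idx)→1700, (C,hash)→2100, (C,merge)→2200, (A,nl_idx)→2800, (A,merge)→5400, (A,hash)→6200 …(+2); best=1700 via (C,nl_idx)
  {ABCD}: card=20000; try (D,hash)→6100, (D,merge)→7950, (C,hash)→10050, (A,hash)→20050, (D,nl_idx)→24900, (C,nl_idx)→58650 …(+6); best=6100 via (D,hash)

cost=6100; order=B,A,C,D; methods=nl_idx,nl_idx,hash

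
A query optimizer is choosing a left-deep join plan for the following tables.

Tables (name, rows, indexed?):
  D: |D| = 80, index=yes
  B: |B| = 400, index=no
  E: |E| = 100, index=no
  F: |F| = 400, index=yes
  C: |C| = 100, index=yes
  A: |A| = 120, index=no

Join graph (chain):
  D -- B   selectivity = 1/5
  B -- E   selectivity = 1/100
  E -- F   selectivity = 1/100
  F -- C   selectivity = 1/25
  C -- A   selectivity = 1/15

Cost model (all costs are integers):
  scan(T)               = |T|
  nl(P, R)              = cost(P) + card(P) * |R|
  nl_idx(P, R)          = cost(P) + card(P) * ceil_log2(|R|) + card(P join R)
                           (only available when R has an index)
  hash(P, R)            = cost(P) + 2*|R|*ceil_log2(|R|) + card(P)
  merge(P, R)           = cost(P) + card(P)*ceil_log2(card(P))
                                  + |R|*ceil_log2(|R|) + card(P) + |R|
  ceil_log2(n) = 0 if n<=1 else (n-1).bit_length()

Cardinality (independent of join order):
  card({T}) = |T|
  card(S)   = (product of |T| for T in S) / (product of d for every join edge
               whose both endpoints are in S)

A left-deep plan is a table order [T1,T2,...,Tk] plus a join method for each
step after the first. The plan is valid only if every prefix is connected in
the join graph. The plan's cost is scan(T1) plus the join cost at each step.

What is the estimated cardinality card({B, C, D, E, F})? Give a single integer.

102400

Tables in S: B(400), C(100), D(80), E(100), F(400)
Edges inside S: D-B(d=5), B-E(d=100), E-F(d=100), F-C(d=25)
numerator = 400 * 100 * 80 * 100 * 400 = 128000000000
denominator = 5 * 100 * 100 * 25 = 1250000
card(S) = 128000000000 / 1250000 = 102400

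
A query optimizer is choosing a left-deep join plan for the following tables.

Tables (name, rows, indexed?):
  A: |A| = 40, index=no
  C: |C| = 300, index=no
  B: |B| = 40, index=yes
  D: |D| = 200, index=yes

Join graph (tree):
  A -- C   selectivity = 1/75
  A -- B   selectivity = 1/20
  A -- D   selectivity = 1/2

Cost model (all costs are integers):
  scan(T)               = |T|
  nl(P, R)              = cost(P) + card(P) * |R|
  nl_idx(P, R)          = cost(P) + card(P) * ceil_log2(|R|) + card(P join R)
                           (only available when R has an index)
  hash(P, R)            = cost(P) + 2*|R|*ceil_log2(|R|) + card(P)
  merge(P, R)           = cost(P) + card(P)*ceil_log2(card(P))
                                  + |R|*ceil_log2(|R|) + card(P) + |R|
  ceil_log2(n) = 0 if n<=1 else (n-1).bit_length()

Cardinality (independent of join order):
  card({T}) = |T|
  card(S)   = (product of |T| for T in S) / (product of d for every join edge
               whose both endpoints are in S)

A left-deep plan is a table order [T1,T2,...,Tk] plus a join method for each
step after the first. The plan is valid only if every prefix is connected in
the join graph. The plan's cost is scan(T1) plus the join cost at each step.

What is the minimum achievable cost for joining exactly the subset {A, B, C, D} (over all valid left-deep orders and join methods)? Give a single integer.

Selinger DP over subsets of {A,B,C,D}:
  {A}: scan cost=40, card=40
  {C}: scan cost=300, card=300
  {B}: scan cost=40, card=40
  {D}: scan cost=200, card=200
  {AC}: card=160; try (A,hash)→1080, (C,merge)→3320, (A,merge)→3580, (C,hash)→5480, (C,nl)→12040, (A,nl)→12300; best=1080 via (A,hash)
  {AB}: card=80; try (B,nl_idx)→360, (B,hash)→560, (A,hash)→560, (B,merge)→600, (A,merge)→600, (B,nl)→1640 …(+1); best=360 via (B,nl_idx)
  {AD}: card=4000; try (A,hash)→880, (D,merge)→2120, (A,merge)→2280, (D,hash)→3280, (D,nl_idx)→4360, (D,nl)→8040 …(+1); best=880 via (A,hash)
  {ABC}: card=320; try (B,hash)→1720, (B,nl_idx)→2360, (B,merge)→2800, (C,merge)→4000, (C,hash)→5840, (B,nl)→7480 …(+1); best=1720 via (B,hash)
  {ACD}: card=16000; try (D,merge)→4320, (D,hash)→4440, (C,hash)→10280, (D,nl_idx)→18360, (D,nl)→33080, (C,merge)→55880 …(+1); best=4320 via (D,merge)
  {ABD}: card=8000; try (D,merge)→2800, (D,hash)→3640, (B,hash)→5360, (D,nl_idx)→9000, (D,nl)→16360, (B,nl_idx)→32880 …(+2); best=2800 via (D,merge)
  {ABCD}: card=32000; try (D,hash)→5240, (D,merge)→6720, (C,hash)→16200, (B,hash)→20800, (D,nl_idx)→36280, (D,nl)→65720 …(+5); best=5240 via (D,hash)

5240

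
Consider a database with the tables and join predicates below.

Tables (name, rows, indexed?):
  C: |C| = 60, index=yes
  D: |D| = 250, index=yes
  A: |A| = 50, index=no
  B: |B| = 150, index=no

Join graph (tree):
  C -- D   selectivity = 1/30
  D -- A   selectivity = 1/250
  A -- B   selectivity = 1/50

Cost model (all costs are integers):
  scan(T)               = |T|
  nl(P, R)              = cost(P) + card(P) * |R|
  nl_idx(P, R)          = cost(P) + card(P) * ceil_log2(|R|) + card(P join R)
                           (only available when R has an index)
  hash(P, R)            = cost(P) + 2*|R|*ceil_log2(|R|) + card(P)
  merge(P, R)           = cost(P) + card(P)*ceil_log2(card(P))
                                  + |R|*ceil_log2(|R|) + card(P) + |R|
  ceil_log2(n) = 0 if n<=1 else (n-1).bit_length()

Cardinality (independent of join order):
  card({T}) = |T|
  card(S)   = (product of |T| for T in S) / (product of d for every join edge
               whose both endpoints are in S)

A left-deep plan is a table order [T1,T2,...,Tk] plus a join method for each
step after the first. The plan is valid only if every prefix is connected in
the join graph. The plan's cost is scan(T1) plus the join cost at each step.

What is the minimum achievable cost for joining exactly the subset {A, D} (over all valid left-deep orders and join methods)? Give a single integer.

500

Selinger DP over subsets of {A,D}:
  {D}: scan cost=250, card=250
  {A}: scan cost=50, card=50
  {AD}: card=50; try (D,nl_idx)→500, (A,hash)→1100, (D,merge)→2650, (A,merge)→2850, (D,hash)→4100, (D,nl)→12550 …(+1); best=500 via (D,nl_idx)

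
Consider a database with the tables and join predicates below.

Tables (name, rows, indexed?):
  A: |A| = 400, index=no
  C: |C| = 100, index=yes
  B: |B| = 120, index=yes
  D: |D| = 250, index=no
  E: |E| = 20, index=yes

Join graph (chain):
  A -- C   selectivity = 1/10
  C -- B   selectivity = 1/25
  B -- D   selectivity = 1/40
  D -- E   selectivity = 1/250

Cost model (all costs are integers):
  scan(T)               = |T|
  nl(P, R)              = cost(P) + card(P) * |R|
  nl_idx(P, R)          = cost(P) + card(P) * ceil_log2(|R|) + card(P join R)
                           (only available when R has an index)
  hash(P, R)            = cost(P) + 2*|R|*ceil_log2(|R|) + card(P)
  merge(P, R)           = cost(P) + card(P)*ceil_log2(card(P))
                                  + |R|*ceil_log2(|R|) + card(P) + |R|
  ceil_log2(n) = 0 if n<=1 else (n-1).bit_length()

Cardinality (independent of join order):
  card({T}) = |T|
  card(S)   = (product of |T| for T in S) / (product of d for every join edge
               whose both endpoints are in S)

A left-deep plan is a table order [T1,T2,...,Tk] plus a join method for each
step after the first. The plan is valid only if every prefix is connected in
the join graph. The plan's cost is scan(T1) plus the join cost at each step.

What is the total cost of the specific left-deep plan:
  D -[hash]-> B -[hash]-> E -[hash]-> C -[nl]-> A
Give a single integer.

100590

step 1: scan D: cost=250, card=250
step 2: join B via hash
    card(P join B) = 250*120/(40) = 750
    cost = 250 + 2*120*7 + 250 = 2180
step 3: join E via hash
    card(P join E) = 750*20/(250) = 60
    cost = 2180 + 2*20*5 + 750 = 3130
step 4: join C via hash
    card(P join C) = 60*100/(25) = 240
    cost = 3130 + 2*100*7 + 60 = 4590
step 5: join A via nl
    card(P join A) = 240*400/(10) = 9600
    cost = 4590 + 240*400 = 100590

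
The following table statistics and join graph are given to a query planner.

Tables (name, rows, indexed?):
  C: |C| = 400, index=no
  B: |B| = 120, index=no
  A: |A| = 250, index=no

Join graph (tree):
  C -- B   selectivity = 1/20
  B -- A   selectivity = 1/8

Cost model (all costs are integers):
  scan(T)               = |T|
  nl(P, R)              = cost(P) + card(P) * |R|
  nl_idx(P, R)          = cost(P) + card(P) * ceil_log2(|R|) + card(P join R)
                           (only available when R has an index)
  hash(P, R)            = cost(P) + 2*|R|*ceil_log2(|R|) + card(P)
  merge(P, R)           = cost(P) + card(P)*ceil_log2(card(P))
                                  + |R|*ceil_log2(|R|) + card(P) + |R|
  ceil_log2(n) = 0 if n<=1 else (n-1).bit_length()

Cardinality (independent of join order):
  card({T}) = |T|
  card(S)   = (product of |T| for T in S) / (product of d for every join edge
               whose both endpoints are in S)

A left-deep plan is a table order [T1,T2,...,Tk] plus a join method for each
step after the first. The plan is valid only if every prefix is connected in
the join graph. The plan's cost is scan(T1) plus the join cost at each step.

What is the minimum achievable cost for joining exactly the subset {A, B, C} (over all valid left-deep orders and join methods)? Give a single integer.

8880

Selinger DP over subsets of {A,B,C}:
  {C}: scan cost=400, card=400
  {B}: scan cost=120, card=120
  {A}: scan cost=250, card=250
  {BC}: card=2400; try (B,hash)→2480, (C,merge)→5080, (B,merge)→5360, (C,hash)→7440, (C,nl)→48120, (B,nl)→48400; best=2480 via (B,hash)
  {AB}: card=3750; try (B,hash)→2180, (A,merge)→3330, (B,merge)→3460, (A,hash)→4240, (A,nl)→30120, (B,nl)→30250; best=2180 via (B,hash)
  {ABC}: card=75000; try (A,hash)→8880, (C,hash)→13130, (A,merge)→35930, (C,merge)→54930, (A,nl)→602480, (C,nl)→1502180; best=8880 via (A,hash)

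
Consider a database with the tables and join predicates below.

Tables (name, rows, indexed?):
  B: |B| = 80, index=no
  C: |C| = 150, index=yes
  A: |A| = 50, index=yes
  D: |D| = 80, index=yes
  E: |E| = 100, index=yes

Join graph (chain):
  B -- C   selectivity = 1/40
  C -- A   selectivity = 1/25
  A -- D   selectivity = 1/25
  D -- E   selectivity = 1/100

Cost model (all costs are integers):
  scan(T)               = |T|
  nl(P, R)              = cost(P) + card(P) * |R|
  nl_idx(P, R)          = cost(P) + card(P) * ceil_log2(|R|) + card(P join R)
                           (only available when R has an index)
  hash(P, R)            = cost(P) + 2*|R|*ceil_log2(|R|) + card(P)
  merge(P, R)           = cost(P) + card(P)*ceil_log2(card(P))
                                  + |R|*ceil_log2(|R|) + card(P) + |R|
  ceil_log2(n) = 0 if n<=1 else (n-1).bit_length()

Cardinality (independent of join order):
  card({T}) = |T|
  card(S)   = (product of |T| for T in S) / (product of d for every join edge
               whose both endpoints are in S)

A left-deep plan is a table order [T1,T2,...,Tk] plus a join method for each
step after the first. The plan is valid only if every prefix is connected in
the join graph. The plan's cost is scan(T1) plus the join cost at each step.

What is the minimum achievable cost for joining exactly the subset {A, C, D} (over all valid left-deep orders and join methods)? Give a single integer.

Selinger DP over subsets of {A,C,D}:
  {C}: scan cost=150, card=150
  {A}: scan cost=50, card=50
  {D}: scan cost=80, card=80
  {AC}: card=300; try (C,nl_idx)→750, (A,hash)→900, (A,nl_idx)→1350, (C,merge)→1750, (A,merge)→1850, (C,hash)→2500 …(+2); best=750 via (C,nl_idx)
  {AD}: card=160; try (D,nl_idx)→560, (A,nl_idx)→720, (A,hash)→760, (D,merge)→1040, (A,merge)→1070, (D,hash)→1220 …(+2); best=560 via (D,nl_idx)
  {ACD}: card=960; try (D,hash)→2170, (C,nl_idx)→2800, (C,hash)→3120, (C,merge)→3350, (D,nl_idx)→3810, (D,merge)→4390 …(+2); best=2170 via (D,hash)

2170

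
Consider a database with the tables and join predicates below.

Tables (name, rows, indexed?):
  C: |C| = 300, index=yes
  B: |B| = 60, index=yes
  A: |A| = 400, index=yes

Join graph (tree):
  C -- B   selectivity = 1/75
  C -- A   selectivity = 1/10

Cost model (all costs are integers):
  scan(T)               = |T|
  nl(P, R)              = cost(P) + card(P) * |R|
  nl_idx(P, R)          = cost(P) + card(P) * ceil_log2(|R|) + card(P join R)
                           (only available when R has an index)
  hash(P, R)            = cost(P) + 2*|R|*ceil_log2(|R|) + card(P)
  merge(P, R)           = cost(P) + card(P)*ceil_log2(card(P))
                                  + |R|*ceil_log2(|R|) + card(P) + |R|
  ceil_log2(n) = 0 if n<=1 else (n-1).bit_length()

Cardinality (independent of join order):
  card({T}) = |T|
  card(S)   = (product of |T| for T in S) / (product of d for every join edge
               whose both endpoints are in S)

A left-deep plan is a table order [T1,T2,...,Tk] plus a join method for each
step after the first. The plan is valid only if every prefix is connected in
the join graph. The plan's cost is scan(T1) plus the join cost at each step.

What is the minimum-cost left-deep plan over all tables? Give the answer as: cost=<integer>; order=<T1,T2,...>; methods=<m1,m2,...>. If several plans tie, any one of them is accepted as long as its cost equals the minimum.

cost=7000; order=B,C,A; methods=nl_idx,merge

Selinger DP (subsets sized 1..n):
  {C}: scan cost=300, card=300
  {B}: scan cost=60, card=60
  {A}: scan cost=400, card=400
  {BC}: card=240; try (C,nl_idx)→840, (B,hash)→1320, (B,nl_idx)→2340, (C,merge)→3480, (B,merge)→3720, (C,hash)→5520 …(+2); best=840 via (C,nl_idx)
  {AC}: card=12000; try (C,hash)→6200, (A,merge)→7300, (C,merge)→7400, (A,hash)→7800, (A,nl_idx)→15000, (C,nl_idx)→16000 …(+2); best=6200 via (C,hash)
  {ABC}: card=9600; try (A,merge)→7000, (A,hash)→8280, (A,nl_idx)→12600, (B,hash)→18920, (B,nl_idx)→87800, (A,nl)→96840 …(+2); best=7000 via (A,merge)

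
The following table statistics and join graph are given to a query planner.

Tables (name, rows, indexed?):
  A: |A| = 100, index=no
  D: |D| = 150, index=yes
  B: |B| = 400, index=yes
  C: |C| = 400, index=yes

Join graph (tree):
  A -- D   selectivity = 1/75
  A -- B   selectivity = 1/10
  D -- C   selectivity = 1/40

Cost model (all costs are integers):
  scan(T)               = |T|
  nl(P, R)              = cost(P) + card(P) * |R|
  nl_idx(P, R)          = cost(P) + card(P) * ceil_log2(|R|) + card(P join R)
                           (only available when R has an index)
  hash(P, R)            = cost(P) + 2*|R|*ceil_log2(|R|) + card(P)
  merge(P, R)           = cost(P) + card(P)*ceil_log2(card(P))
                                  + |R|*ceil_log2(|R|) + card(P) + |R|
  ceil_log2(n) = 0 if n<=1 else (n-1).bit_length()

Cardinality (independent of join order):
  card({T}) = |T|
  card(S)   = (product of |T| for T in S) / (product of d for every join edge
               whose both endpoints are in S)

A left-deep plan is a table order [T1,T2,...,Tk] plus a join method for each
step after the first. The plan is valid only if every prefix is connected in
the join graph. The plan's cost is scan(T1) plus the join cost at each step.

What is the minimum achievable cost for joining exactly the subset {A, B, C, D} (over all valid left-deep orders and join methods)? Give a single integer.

14100

Selinger DP over subsets of {A,B,C,D}:
  {A}: scan cost=100, card=100
  {D}: scan cost=150, card=150
  {B}: scan cost=400, card=400
  {C}: scan cost=400, card=400
  {AD}: card=200; try (D,nl_idx)→1100, (A,hash)→1700, (D,merge)→2250, (A,merge)→2300, (D,hash)→2600, (D,nl)→15100 …(+1); best=1100 via (D,nl_idx)
  {AB}: card=4000; try (A,hash)→2200, (B,merge)→4900, (B,nl_idx)→5000, (A,merge)→5200, (B,hash)→7400, (B,nl)→40100 …(+1); best=2200 via (A,hash)
  {CD}: card=1500; try (C,nl_idx)→3000, (D,hash)→3200, (D,nl_idx)→5100, (C,merge)→5500, (D,merge)→5750, (C,hash)→7500 …(+2); best=3000 via (C,nl_idx)
  {ABD}: card=8000; try (B,merge)→6900, (B,hash)→8500, (D,hash)→8600, (B,nl_idx)→10900, (D,nl_idx)→42200, (D,merge)→55550 …(+2); best=6900 via (B,merge)
  {ACD}: card=2000; try (C,nl_idx)→4900, (A,hash)→5900, (C,merge)→6900, (C,hash)→8500, (A,merge)→21800, (C,nl)→81100 …(+1); best=4900 via (C,nl_idx)
  {ABCD}: card=80000; try (B,hash)→14100, (C,hash)→22100, (B,merge)→32900, (B,nl_idx)→102900, (C,merge)→122900, (C,nl_idx)→158900 …(+2); best=14100 via (B,hash)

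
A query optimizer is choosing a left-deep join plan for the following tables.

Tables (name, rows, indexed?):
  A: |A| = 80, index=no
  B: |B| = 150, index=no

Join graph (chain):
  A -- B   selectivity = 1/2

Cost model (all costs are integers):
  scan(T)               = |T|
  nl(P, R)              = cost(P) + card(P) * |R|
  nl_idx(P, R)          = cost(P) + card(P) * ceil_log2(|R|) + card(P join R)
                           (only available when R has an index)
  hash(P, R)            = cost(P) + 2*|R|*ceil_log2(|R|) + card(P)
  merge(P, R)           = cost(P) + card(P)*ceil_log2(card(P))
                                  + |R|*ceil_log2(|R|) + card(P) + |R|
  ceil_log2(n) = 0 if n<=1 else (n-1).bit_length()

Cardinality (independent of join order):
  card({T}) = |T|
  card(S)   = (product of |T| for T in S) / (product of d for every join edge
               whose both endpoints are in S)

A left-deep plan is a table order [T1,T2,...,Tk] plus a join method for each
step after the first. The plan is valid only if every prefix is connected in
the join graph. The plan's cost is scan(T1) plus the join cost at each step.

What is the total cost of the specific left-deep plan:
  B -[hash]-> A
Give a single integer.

1420

step 1: scan B: cost=150, card=150
step 2: join A via hash
    card(P join A) = 150*80/(2) = 6000
    cost = 150 + 2*80*7 + 150 = 1420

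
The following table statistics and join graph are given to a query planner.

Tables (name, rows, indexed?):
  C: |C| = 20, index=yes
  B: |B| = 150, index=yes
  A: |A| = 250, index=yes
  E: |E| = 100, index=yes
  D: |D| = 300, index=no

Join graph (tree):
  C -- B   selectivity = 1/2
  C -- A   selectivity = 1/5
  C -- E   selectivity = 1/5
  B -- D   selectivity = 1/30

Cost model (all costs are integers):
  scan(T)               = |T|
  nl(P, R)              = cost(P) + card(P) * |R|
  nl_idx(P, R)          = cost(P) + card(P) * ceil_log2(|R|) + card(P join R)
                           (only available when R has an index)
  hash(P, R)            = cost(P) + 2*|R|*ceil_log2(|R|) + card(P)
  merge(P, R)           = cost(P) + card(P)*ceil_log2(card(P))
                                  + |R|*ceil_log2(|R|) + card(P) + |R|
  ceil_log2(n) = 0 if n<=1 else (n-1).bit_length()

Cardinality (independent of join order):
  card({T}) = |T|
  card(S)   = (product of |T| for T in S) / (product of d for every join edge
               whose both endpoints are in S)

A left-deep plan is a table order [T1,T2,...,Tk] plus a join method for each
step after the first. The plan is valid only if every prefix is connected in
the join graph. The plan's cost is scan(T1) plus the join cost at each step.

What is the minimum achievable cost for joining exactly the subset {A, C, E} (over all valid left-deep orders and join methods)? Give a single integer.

3100

Selinger DP over subsets of {A,C,E}:
  {C}: scan cost=20, card=20
  {A}: scan cost=250, card=250
  {E}: scan cost=100, card=100
  {AC}: card=1000; try (C,hash)→700, (A,nl_idx)→1180, (A,merge)→2390, (C,nl_idx)→2500, (C,merge)→2620, (A,hash)→4040 …(+2); best=700 via (C,hash)
  {CE}: card=400; try (C,hash)→400, (E,nl_idx)→560, (E,merge)→940, (C,nl_idx)→1000, (C,merge)→1020, (E,hash)→1440 …(+2); best=400 via (C,hash)
  {ACE}: card=20000; try (E,hash)→3100, (A,hash)→4800, (A,merge)→6650, (E,merge)→12500, (A,nl_idx)→23600, (E,nl_idx)→27700 …(+2); best=3100 via (E,hash)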